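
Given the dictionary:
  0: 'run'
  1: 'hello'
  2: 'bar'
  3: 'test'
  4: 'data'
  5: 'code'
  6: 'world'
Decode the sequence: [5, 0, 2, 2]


Look up each index in the dictionary:
  5 -> 'code'
  0 -> 'run'
  2 -> 'bar'
  2 -> 'bar'

Decoded: "code run bar bar"


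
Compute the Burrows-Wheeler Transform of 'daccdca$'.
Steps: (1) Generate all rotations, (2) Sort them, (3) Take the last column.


Rotations (sorted):
  0: $daccdca -> last char: a
  1: a$daccdc -> last char: c
  2: accdca$d -> last char: d
  3: ca$daccd -> last char: d
  4: ccdca$da -> last char: a
  5: cdca$dac -> last char: c
  6: daccdca$ -> last char: $
  7: dca$dacc -> last char: c


BWT = acddac$c


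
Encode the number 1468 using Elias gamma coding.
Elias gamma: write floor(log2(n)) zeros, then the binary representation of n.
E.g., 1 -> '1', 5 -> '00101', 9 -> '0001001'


num_bits = floor(log2(1468)) + 1 = 11
leading_zeros = num_bits - 1 = 10
binary(1468) = 10110111100

Elias gamma(1468) = '0000000000' + '10110111100' = 000000000010110111100 (21 bits)


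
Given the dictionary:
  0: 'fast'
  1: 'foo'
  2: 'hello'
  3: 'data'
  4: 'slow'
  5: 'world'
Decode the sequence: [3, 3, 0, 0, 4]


Look up each index in the dictionary:
  3 -> 'data'
  3 -> 'data'
  0 -> 'fast'
  0 -> 'fast'
  4 -> 'slow'

Decoded: "data data fast fast slow"


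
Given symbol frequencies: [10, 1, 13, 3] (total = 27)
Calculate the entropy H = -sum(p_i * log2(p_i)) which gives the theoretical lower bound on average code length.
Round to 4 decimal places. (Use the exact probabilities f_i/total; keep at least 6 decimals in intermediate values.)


Per-symbol terms -p_i * log2(p_i) with p_i = f_i/27:
  p = 10/27 = 0.370370: log2(p) = -1.432959, -p*log2(p) = 0.530726
  p = 1/27 = 0.037037: log2(p) = -4.754888, -p*log2(p) = 0.176107
  p = 13/27 = 0.481481: log2(p) = -1.054448, -p*log2(p) = 0.507697
  p = 3/27 = 0.111111: log2(p) = -3.169925, -p*log2(p) = 0.352214
H = 0.530726 + 0.176107 + 0.507697 + 0.352214 = 1.566744

H = 1.5667 bits/symbol


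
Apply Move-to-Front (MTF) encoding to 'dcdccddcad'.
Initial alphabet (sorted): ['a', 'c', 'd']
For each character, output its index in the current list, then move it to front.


MTF encoding:
'd': index 2 in ['a', 'c', 'd'] -> ['d', 'a', 'c']
'c': index 2 in ['d', 'a', 'c'] -> ['c', 'd', 'a']
'd': index 1 in ['c', 'd', 'a'] -> ['d', 'c', 'a']
'c': index 1 in ['d', 'c', 'a'] -> ['c', 'd', 'a']
'c': index 0 in ['c', 'd', 'a'] -> ['c', 'd', 'a']
'd': index 1 in ['c', 'd', 'a'] -> ['d', 'c', 'a']
'd': index 0 in ['d', 'c', 'a'] -> ['d', 'c', 'a']
'c': index 1 in ['d', 'c', 'a'] -> ['c', 'd', 'a']
'a': index 2 in ['c', 'd', 'a'] -> ['a', 'c', 'd']
'd': index 2 in ['a', 'c', 'd'] -> ['d', 'a', 'c']


Output: [2, 2, 1, 1, 0, 1, 0, 1, 2, 2]


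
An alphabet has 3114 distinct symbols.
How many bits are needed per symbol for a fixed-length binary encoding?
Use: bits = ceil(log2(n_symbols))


log2(3114) = 11.6046
Bracket: 2^11 = 2048 < 3114 <= 2^12 = 4096
So ceil(log2(3114)) = 12

bits = ceil(log2(3114)) = ceil(11.6046) = 12 bits


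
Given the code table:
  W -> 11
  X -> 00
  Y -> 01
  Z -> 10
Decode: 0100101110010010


Decoding:
01 -> Y
00 -> X
10 -> Z
11 -> W
10 -> Z
01 -> Y
00 -> X
10 -> Z


Result: YXZWZYXZ


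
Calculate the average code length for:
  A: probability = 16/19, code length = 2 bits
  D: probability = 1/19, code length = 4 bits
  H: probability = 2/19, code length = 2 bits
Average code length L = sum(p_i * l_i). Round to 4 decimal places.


Weighted contributions p_i * l_i:
  A: (16/19) * 2 = 32/19
  D: (1/19) * 4 = 4/19
  H: (2/19) * 2 = 4/19
Sum = (32 + 4 + 4)/19 = 40/19

L = 40/19 = 2.1053 bits/symbol


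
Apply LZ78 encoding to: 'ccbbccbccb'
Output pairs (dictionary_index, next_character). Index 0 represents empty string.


LZ78 encoding steps:
Dictionary: {0: ''}
Step 1: w='' (idx 0), next='c' -> output (0, 'c'), add 'c' as idx 1
Step 2: w='c' (idx 1), next='b' -> output (1, 'b'), add 'cb' as idx 2
Step 3: w='' (idx 0), next='b' -> output (0, 'b'), add 'b' as idx 3
Step 4: w='c' (idx 1), next='c' -> output (1, 'c'), add 'cc' as idx 4
Step 5: w='b' (idx 3), next='c' -> output (3, 'c'), add 'bc' as idx 5
Step 6: w='cb' (idx 2), end of input -> output (2, '')


Encoded: [(0, 'c'), (1, 'b'), (0, 'b'), (1, 'c'), (3, 'c'), (2, '')]


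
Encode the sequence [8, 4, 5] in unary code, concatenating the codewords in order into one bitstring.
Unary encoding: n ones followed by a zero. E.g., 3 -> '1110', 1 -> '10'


Encode each number as n ones followed by a terminating 0:
  8 -> 111111110 (9 bits)
  4 -> 11110 (5 bits)
  5 -> 111110 (6 bits)
Total length = 9 + 5 + 6 = 20 bits.

Unary([8, 4, 5]) = 11111111011110111110 (20 bits)


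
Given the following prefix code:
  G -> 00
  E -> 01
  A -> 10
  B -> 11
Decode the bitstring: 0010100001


Decoding step by step:
Bits 00 -> G
Bits 10 -> A
Bits 10 -> A
Bits 00 -> G
Bits 01 -> E


Decoded message: GAAGE


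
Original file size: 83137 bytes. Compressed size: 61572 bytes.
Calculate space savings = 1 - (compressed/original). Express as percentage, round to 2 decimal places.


ratio = compressed/original = 61572/83137 = 0.740609
savings = 1 - ratio = 1 - 0.740609 = 0.259391
as a percentage: 0.259391 * 100 = 25.94%

Space savings = 1 - 61572/83137 = 25.94%


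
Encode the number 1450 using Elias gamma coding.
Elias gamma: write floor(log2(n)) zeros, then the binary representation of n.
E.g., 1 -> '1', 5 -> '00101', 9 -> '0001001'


num_bits = floor(log2(1450)) + 1 = 11
leading_zeros = num_bits - 1 = 10
binary(1450) = 10110101010

Elias gamma(1450) = '0000000000' + '10110101010' = 000000000010110101010 (21 bits)


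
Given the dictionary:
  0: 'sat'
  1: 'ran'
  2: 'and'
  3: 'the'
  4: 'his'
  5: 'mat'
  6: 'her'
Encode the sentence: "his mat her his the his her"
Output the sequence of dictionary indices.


Look up each word in the dictionary:
  'his' -> 4
  'mat' -> 5
  'her' -> 6
  'his' -> 4
  'the' -> 3
  'his' -> 4
  'her' -> 6

Encoded: [4, 5, 6, 4, 3, 4, 6]


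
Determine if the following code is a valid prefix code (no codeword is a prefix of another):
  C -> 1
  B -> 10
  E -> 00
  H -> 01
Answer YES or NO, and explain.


Checking each pair (does one codeword prefix another?):
  C='1' vs B='10': prefix -- VIOLATION

NO -- this is NOT a valid prefix code. C (1) is a prefix of B (10).


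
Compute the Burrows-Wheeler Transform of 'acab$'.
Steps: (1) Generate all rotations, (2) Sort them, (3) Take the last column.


Rotations (sorted):
  0: $acab -> last char: b
  1: ab$ac -> last char: c
  2: acab$ -> last char: $
  3: b$aca -> last char: a
  4: cab$a -> last char: a


BWT = bc$aa


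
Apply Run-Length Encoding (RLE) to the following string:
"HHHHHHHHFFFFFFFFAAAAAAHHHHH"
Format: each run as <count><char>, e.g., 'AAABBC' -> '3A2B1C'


Scanning runs left to right:
  i=0: run of 'H' x 8 -> '8H'
  i=8: run of 'F' x 8 -> '8F'
  i=16: run of 'A' x 6 -> '6A'
  i=22: run of 'H' x 5 -> '5H'

RLE = 8H8F6A5H


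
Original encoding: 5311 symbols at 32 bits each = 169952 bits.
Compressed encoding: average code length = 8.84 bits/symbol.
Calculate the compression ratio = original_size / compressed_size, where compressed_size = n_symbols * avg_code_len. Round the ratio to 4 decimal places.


original_size = n_symbols * orig_bits = 5311 * 32 = 169952 bits
compressed_size = n_symbols * avg_code_len = 5311 * 8.84 = 46949.24 bits
ratio = original_size / compressed_size = 169952 / 46949.24 = 3.6199

Compression ratio = 3.6199


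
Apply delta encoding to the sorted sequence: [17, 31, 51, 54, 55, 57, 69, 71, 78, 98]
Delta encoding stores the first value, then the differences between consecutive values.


First value: 17
Deltas:
  31 - 17 = 14
  51 - 31 = 20
  54 - 51 = 3
  55 - 54 = 1
  57 - 55 = 2
  69 - 57 = 12
  71 - 69 = 2
  78 - 71 = 7
  98 - 78 = 20


Delta encoded: [17, 14, 20, 3, 1, 2, 12, 2, 7, 20]


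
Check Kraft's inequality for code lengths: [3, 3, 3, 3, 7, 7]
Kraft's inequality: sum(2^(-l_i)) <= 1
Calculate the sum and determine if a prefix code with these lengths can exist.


Sum = 2^(-3) + 2^(-3) + 2^(-3) + 2^(-3) + 2^(-7) + 2^(-7)
    = 0.125 + 0.125 + 0.125 + 0.125 + 0.0078125 + 0.0078125
    = 66/128 = 0.515625
Since 0.515625 <= 1, Kraft's inequality IS satisfied.
A prefix code with these lengths CAN exist.

Kraft sum = 0.515625. Satisfied.


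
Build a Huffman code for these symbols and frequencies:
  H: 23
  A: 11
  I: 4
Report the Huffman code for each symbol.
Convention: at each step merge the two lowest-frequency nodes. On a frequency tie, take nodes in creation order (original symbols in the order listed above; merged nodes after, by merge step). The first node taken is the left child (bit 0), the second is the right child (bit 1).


Huffman tree construction:
Step 1: Merge I(4) + A(11) = 15
Step 2: Merge (I+A)(15) + H(23) = 38
Read each symbol's code off the tree from the root (left child = 0, right child = 1).

Codes:
  H: 1 (length 1)
  A: 01 (length 2)
  I: 00 (length 2)
Average code length: 53/38 = 1.3947 bits/symbol


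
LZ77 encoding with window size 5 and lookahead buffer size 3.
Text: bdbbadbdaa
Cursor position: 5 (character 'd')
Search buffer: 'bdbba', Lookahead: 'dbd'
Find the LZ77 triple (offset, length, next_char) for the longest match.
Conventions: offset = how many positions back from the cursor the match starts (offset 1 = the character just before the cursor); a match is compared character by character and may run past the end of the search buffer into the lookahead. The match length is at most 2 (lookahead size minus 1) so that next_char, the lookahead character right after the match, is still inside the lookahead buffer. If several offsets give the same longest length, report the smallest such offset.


Try each offset into the search buffer:
  offset=1 (pos 4, char 'a'): match length 0
  offset=2 (pos 3, char 'b'): match length 0
  offset=3 (pos 2, char 'b'): match length 0
  offset=4 (pos 1, char 'd'): match length 2
  offset=5 (pos 0, char 'b'): match length 0
Longest match has length 2 at offset 4.
next_char = character at position 5 + 2 = 7 -> 'd'

Best match: offset=4, length=2 (matching 'db' starting at position 1)
LZ77 triple: (4, 2, 'd')


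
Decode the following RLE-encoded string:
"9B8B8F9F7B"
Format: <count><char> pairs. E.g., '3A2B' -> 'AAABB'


Expanding each <count><char> pair:
  9B -> 'BBBBBBBBB'
  8B -> 'BBBBBBBB'
  8F -> 'FFFFFFFF'
  9F -> 'FFFFFFFFF'
  7B -> 'BBBBBBB'

Decoded = BBBBBBBBBBBBBBBBBFFFFFFFFFFFFFFFFFBBBBBBB


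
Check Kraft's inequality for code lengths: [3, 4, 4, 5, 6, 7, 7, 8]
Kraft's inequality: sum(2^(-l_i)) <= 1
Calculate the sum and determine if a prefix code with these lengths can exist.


Sum = 2^(-3) + 2^(-4) + 2^(-4) + 2^(-5) + 2^(-6) + 2^(-7) + 2^(-7) + 2^(-8)
    = 0.125 + 0.0625 + 0.0625 + 0.03125 + 0.015625 + 0.0078125 + 0.0078125 + 0.00390625
    = 81/256 = 0.31640625
Since 0.31640625 <= 1, Kraft's inequality IS satisfied.
A prefix code with these lengths CAN exist.

Kraft sum = 0.31640625. Satisfied.


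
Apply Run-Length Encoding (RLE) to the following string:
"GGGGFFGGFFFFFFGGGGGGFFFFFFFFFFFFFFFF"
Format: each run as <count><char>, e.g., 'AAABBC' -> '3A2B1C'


Scanning runs left to right:
  i=0: run of 'G' x 4 -> '4G'
  i=4: run of 'F' x 2 -> '2F'
  i=6: run of 'G' x 2 -> '2G'
  i=8: run of 'F' x 6 -> '6F'
  i=14: run of 'G' x 6 -> '6G'
  i=20: run of 'F' x 16 -> '16F'

RLE = 4G2F2G6F6G16F


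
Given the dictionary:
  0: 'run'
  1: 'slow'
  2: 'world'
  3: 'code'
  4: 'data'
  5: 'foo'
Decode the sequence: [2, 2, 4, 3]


Look up each index in the dictionary:
  2 -> 'world'
  2 -> 'world'
  4 -> 'data'
  3 -> 'code'

Decoded: "world world data code"


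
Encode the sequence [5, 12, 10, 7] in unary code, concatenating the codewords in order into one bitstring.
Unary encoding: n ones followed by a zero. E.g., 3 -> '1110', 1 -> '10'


Encode each number as n ones followed by a terminating 0:
  5 -> 111110 (6 bits)
  12 -> 1111111111110 (13 bits)
  10 -> 11111111110 (11 bits)
  7 -> 11111110 (8 bits)
Total length = 6 + 13 + 11 + 8 = 38 bits.

Unary([5, 12, 10, 7]) = 11111011111111111101111111111011111110 (38 bits)


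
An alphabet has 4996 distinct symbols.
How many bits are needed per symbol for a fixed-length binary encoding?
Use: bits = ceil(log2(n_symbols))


log2(4996) = 12.2866
Bracket: 2^12 = 4096 < 4996 <= 2^13 = 8192
So ceil(log2(4996)) = 13

bits = ceil(log2(4996)) = ceil(12.2866) = 13 bits


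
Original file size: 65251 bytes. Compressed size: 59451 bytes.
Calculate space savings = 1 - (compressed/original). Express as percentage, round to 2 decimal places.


ratio = compressed/original = 59451/65251 = 0.911112
savings = 1 - ratio = 1 - 0.911112 = 0.088888
as a percentage: 0.088888 * 100 = 8.89%

Space savings = 1 - 59451/65251 = 8.89%


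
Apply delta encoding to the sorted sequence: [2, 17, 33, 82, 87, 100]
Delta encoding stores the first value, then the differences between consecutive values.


First value: 2
Deltas:
  17 - 2 = 15
  33 - 17 = 16
  82 - 33 = 49
  87 - 82 = 5
  100 - 87 = 13


Delta encoded: [2, 15, 16, 49, 5, 13]


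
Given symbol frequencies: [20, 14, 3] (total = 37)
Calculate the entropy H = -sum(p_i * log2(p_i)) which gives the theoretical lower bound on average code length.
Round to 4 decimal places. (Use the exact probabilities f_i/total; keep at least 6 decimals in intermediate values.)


Per-symbol terms -p_i * log2(p_i) with p_i = f_i/37:
  p = 20/37 = 0.540541: log2(p) = -0.887525, -p*log2(p) = 0.479743
  p = 14/37 = 0.378378: log2(p) = -1.402098, -p*log2(p) = 0.530524
  p = 3/37 = 0.081081: log2(p) = -3.624491, -p*log2(p) = 0.293878
H = 0.479743 + 0.530524 + 0.293878 = 1.304145

H = 1.3041 bits/symbol


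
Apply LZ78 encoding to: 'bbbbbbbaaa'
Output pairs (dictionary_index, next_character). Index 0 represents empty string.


LZ78 encoding steps:
Dictionary: {0: ''}
Step 1: w='' (idx 0), next='b' -> output (0, 'b'), add 'b' as idx 1
Step 2: w='b' (idx 1), next='b' -> output (1, 'b'), add 'bb' as idx 2
Step 3: w='bb' (idx 2), next='b' -> output (2, 'b'), add 'bbb' as idx 3
Step 4: w='b' (idx 1), next='a' -> output (1, 'a'), add 'ba' as idx 4
Step 5: w='' (idx 0), next='a' -> output (0, 'a'), add 'a' as idx 5
Step 6: w='a' (idx 5), end of input -> output (5, '')


Encoded: [(0, 'b'), (1, 'b'), (2, 'b'), (1, 'a'), (0, 'a'), (5, '')]


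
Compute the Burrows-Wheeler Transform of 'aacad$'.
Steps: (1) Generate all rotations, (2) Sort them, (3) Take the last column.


Rotations (sorted):
  0: $aacad -> last char: d
  1: aacad$ -> last char: $
  2: acad$a -> last char: a
  3: ad$aac -> last char: c
  4: cad$aa -> last char: a
  5: d$aaca -> last char: a


BWT = d$acaa


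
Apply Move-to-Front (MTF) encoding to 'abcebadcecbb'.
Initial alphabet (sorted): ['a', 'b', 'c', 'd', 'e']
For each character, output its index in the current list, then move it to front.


MTF encoding:
'a': index 0 in ['a', 'b', 'c', 'd', 'e'] -> ['a', 'b', 'c', 'd', 'e']
'b': index 1 in ['a', 'b', 'c', 'd', 'e'] -> ['b', 'a', 'c', 'd', 'e']
'c': index 2 in ['b', 'a', 'c', 'd', 'e'] -> ['c', 'b', 'a', 'd', 'e']
'e': index 4 in ['c', 'b', 'a', 'd', 'e'] -> ['e', 'c', 'b', 'a', 'd']
'b': index 2 in ['e', 'c', 'b', 'a', 'd'] -> ['b', 'e', 'c', 'a', 'd']
'a': index 3 in ['b', 'e', 'c', 'a', 'd'] -> ['a', 'b', 'e', 'c', 'd']
'd': index 4 in ['a', 'b', 'e', 'c', 'd'] -> ['d', 'a', 'b', 'e', 'c']
'c': index 4 in ['d', 'a', 'b', 'e', 'c'] -> ['c', 'd', 'a', 'b', 'e']
'e': index 4 in ['c', 'd', 'a', 'b', 'e'] -> ['e', 'c', 'd', 'a', 'b']
'c': index 1 in ['e', 'c', 'd', 'a', 'b'] -> ['c', 'e', 'd', 'a', 'b']
'b': index 4 in ['c', 'e', 'd', 'a', 'b'] -> ['b', 'c', 'e', 'd', 'a']
'b': index 0 in ['b', 'c', 'e', 'd', 'a'] -> ['b', 'c', 'e', 'd', 'a']


Output: [0, 1, 2, 4, 2, 3, 4, 4, 4, 1, 4, 0]


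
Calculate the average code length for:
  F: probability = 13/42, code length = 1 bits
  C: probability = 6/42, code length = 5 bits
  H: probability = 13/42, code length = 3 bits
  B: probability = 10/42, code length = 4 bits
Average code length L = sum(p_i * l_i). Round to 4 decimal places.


Weighted contributions p_i * l_i:
  F: (13/42) * 1 = 13/42
  C: (6/42) * 5 = 30/42
  H: (13/42) * 3 = 39/42
  B: (10/42) * 4 = 40/42
Sum = (13 + 30 + 39 + 40)/42 = 122/42

L = 122/42 = 2.9048 bits/symbol


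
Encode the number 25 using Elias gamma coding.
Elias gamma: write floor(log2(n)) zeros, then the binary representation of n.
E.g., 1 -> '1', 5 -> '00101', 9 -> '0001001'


num_bits = floor(log2(25)) + 1 = 5
leading_zeros = num_bits - 1 = 4
binary(25) = 11001

Elias gamma(25) = '0000' + '11001' = 000011001 (9 bits)


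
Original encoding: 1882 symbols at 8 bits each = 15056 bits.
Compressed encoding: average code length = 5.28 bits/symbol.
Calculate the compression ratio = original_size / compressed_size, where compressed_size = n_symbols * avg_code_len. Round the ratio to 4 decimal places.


original_size = n_symbols * orig_bits = 1882 * 8 = 15056 bits
compressed_size = n_symbols * avg_code_len = 1882 * 5.28 = 9936.96 bits
ratio = original_size / compressed_size = 15056 / 9936.96 = 1.5152

Compression ratio = 1.5152


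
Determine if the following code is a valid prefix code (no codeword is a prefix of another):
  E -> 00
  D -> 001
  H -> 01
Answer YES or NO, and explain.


Checking each pair (does one codeword prefix another?):
  E='00' vs D='001': prefix -- VIOLATION

NO -- this is NOT a valid prefix code. E (00) is a prefix of D (001).


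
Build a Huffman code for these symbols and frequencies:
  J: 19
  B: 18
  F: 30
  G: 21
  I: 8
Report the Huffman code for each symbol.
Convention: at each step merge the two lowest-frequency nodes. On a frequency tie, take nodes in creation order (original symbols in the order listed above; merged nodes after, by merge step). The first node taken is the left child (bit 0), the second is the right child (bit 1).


Huffman tree construction:
Step 1: Merge I(8) + B(18) = 26
Step 2: Merge J(19) + G(21) = 40
Step 3: Merge (I+B)(26) + F(30) = 56
Step 4: Merge (J+G)(40) + ((I+B)+F)(56) = 96
Read each symbol's code off the tree from the root (left child = 0, right child = 1).

Codes:
  J: 00 (length 2)
  B: 101 (length 3)
  F: 11 (length 2)
  G: 01 (length 2)
  I: 100 (length 3)
Average code length: 218/96 = 2.2708 bits/symbol


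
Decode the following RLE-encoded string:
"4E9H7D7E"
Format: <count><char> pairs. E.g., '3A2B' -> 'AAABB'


Expanding each <count><char> pair:
  4E -> 'EEEE'
  9H -> 'HHHHHHHHH'
  7D -> 'DDDDDDD'
  7E -> 'EEEEEEE'

Decoded = EEEEHHHHHHHHHDDDDDDDEEEEEEE


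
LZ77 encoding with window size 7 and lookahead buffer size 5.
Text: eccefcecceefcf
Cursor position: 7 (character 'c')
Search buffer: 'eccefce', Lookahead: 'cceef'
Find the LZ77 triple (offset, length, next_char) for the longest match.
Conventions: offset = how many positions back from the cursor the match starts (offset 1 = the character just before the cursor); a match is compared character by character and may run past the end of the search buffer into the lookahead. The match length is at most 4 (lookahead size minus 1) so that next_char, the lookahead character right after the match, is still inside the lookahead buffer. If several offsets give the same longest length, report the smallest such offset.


Try each offset into the search buffer:
  offset=1 (pos 6, char 'e'): match length 0
  offset=2 (pos 5, char 'c'): match length 1
  offset=3 (pos 4, char 'f'): match length 0
  offset=4 (pos 3, char 'e'): match length 0
  offset=5 (pos 2, char 'c'): match length 1
  offset=6 (pos 1, char 'c'): match length 3
  offset=7 (pos 0, char 'e'): match length 0
Longest match has length 3 at offset 6.
next_char = character at position 7 + 3 = 10 -> 'e'

Best match: offset=6, length=3 (matching 'cce' starting at position 1)
LZ77 triple: (6, 3, 'e')


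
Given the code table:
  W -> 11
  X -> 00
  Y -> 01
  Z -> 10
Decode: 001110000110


Decoding:
00 -> X
11 -> W
10 -> Z
00 -> X
01 -> Y
10 -> Z


Result: XWZXYZ


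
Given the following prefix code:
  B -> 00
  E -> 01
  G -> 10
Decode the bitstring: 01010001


Decoding step by step:
Bits 01 -> E
Bits 01 -> E
Bits 00 -> B
Bits 01 -> E


Decoded message: EEBE


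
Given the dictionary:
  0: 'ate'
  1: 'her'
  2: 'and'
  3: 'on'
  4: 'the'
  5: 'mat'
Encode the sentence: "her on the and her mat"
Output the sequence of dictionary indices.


Look up each word in the dictionary:
  'her' -> 1
  'on' -> 3
  'the' -> 4
  'and' -> 2
  'her' -> 1
  'mat' -> 5

Encoded: [1, 3, 4, 2, 1, 5]


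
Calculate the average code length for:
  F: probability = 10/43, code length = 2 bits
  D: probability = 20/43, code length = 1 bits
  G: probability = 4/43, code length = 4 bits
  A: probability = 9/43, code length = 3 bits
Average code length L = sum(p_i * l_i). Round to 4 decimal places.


Weighted contributions p_i * l_i:
  F: (10/43) * 2 = 20/43
  D: (20/43) * 1 = 20/43
  G: (4/43) * 4 = 16/43
  A: (9/43) * 3 = 27/43
Sum = (20 + 20 + 16 + 27)/43 = 83/43

L = 83/43 = 1.9302 bits/symbol


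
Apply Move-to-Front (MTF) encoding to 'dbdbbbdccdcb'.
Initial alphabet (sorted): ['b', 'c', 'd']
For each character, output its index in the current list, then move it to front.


MTF encoding:
'd': index 2 in ['b', 'c', 'd'] -> ['d', 'b', 'c']
'b': index 1 in ['d', 'b', 'c'] -> ['b', 'd', 'c']
'd': index 1 in ['b', 'd', 'c'] -> ['d', 'b', 'c']
'b': index 1 in ['d', 'b', 'c'] -> ['b', 'd', 'c']
'b': index 0 in ['b', 'd', 'c'] -> ['b', 'd', 'c']
'b': index 0 in ['b', 'd', 'c'] -> ['b', 'd', 'c']
'd': index 1 in ['b', 'd', 'c'] -> ['d', 'b', 'c']
'c': index 2 in ['d', 'b', 'c'] -> ['c', 'd', 'b']
'c': index 0 in ['c', 'd', 'b'] -> ['c', 'd', 'b']
'd': index 1 in ['c', 'd', 'b'] -> ['d', 'c', 'b']
'c': index 1 in ['d', 'c', 'b'] -> ['c', 'd', 'b']
'b': index 2 in ['c', 'd', 'b'] -> ['b', 'c', 'd']


Output: [2, 1, 1, 1, 0, 0, 1, 2, 0, 1, 1, 2]


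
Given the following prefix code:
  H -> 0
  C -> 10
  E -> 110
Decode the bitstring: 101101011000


Decoding step by step:
Bits 10 -> C
Bits 110 -> E
Bits 10 -> C
Bits 110 -> E
Bits 0 -> H
Bits 0 -> H


Decoded message: CECEHH


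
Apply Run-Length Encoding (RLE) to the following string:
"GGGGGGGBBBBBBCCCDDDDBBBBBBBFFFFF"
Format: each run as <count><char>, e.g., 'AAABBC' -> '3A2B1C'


Scanning runs left to right:
  i=0: run of 'G' x 7 -> '7G'
  i=7: run of 'B' x 6 -> '6B'
  i=13: run of 'C' x 3 -> '3C'
  i=16: run of 'D' x 4 -> '4D'
  i=20: run of 'B' x 7 -> '7B'
  i=27: run of 'F' x 5 -> '5F'

RLE = 7G6B3C4D7B5F


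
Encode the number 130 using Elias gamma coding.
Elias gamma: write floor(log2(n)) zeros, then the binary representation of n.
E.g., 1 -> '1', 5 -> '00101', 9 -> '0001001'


num_bits = floor(log2(130)) + 1 = 8
leading_zeros = num_bits - 1 = 7
binary(130) = 10000010

Elias gamma(130) = '0000000' + '10000010' = 000000010000010 (15 bits)


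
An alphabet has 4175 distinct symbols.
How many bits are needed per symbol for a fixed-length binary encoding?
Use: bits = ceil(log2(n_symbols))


log2(4175) = 12.0276
Bracket: 2^12 = 4096 < 4175 <= 2^13 = 8192
So ceil(log2(4175)) = 13

bits = ceil(log2(4175)) = ceil(12.0276) = 13 bits


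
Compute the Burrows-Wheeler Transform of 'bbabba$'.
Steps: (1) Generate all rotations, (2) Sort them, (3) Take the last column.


Rotations (sorted):
  0: $bbabba -> last char: a
  1: a$bbabb -> last char: b
  2: abba$bb -> last char: b
  3: ba$bbab -> last char: b
  4: babba$b -> last char: b
  5: bba$bba -> last char: a
  6: bbabba$ -> last char: $


BWT = abbbba$


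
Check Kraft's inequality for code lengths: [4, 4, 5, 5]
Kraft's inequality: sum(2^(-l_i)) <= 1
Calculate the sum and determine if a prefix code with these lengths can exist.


Sum = 2^(-4) + 2^(-4) + 2^(-5) + 2^(-5)
    = 0.0625 + 0.0625 + 0.03125 + 0.03125
    = 6/32 = 0.1875
Since 0.1875 <= 1, Kraft's inequality IS satisfied.
A prefix code with these lengths CAN exist.

Kraft sum = 0.1875. Satisfied.


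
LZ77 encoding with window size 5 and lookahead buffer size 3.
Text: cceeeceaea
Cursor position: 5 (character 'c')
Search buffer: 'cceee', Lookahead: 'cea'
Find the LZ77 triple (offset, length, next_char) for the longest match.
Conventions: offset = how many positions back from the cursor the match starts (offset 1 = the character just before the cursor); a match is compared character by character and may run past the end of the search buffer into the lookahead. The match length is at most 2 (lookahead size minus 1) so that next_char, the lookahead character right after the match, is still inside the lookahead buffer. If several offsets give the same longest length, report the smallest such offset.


Try each offset into the search buffer:
  offset=1 (pos 4, char 'e'): match length 0
  offset=2 (pos 3, char 'e'): match length 0
  offset=3 (pos 2, char 'e'): match length 0
  offset=4 (pos 1, char 'c'): match length 2
  offset=5 (pos 0, char 'c'): match length 1
Longest match has length 2 at offset 4.
next_char = character at position 5 + 2 = 7 -> 'a'

Best match: offset=4, length=2 (matching 'ce' starting at position 1)
LZ77 triple: (4, 2, 'a')


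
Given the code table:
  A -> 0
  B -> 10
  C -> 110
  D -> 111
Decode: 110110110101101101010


Decoding:
110 -> C
110 -> C
110 -> C
10 -> B
110 -> C
110 -> C
10 -> B
10 -> B


Result: CCCBCCBB


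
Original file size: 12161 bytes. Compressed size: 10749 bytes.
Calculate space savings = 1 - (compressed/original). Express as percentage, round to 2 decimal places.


ratio = compressed/original = 10749/12161 = 0.883891
savings = 1 - ratio = 1 - 0.883891 = 0.116109
as a percentage: 0.116109 * 100 = 11.61%

Space savings = 1 - 10749/12161 = 11.61%


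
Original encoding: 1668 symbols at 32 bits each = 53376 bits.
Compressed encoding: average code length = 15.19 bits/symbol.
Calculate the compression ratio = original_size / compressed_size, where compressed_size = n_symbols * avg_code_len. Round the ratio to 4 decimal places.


original_size = n_symbols * orig_bits = 1668 * 32 = 53376 bits
compressed_size = n_symbols * avg_code_len = 1668 * 15.19 = 25336.92 bits
ratio = original_size / compressed_size = 53376 / 25336.92 = 2.1066

Compression ratio = 2.1066


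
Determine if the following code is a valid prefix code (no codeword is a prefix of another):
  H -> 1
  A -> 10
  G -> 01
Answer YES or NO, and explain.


Checking each pair (does one codeword prefix another?):
  H='1' vs A='10': prefix -- VIOLATION

NO -- this is NOT a valid prefix code. H (1) is a prefix of A (10).


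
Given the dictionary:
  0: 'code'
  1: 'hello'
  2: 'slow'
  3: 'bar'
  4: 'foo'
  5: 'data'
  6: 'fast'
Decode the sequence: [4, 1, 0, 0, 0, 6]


Look up each index in the dictionary:
  4 -> 'foo'
  1 -> 'hello'
  0 -> 'code'
  0 -> 'code'
  0 -> 'code'
  6 -> 'fast'

Decoded: "foo hello code code code fast"


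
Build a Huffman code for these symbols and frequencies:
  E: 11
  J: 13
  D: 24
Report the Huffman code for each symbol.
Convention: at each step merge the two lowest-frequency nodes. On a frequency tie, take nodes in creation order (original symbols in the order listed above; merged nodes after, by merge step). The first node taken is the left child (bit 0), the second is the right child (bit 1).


Huffman tree construction:
Step 1: Merge E(11) + J(13) = 24
Step 2: Merge D(24) + (E+J)(24) = 48
Read each symbol's code off the tree from the root (left child = 0, right child = 1).

Codes:
  E: 10 (length 2)
  J: 11 (length 2)
  D: 0 (length 1)
Average code length: 72/48 = 1.5000 bits/symbol


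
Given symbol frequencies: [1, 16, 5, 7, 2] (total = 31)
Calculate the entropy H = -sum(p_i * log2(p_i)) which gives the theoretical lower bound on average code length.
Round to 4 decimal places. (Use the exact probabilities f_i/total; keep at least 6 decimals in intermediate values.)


Per-symbol terms -p_i * log2(p_i) with p_i = f_i/31:
  p = 1/31 = 0.032258: log2(p) = -4.954196, -p*log2(p) = 0.159813
  p = 16/31 = 0.516129: log2(p) = -0.954196, -p*log2(p) = 0.492488
  p = 5/31 = 0.161290: log2(p) = -2.632268, -p*log2(p) = 0.424559
  p = 7/31 = 0.225806: log2(p) = -2.146841, -p*log2(p) = 0.484771
  p = 2/31 = 0.064516: log2(p) = -3.954196, -p*log2(p) = 0.255109
H = 0.159813 + 0.492488 + 0.424559 + 0.484771 + 0.255109 = 1.816740

H = 1.8167 bits/symbol


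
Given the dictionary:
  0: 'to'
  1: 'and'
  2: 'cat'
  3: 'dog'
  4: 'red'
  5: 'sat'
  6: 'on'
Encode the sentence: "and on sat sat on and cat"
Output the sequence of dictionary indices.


Look up each word in the dictionary:
  'and' -> 1
  'on' -> 6
  'sat' -> 5
  'sat' -> 5
  'on' -> 6
  'and' -> 1
  'cat' -> 2

Encoded: [1, 6, 5, 5, 6, 1, 2]


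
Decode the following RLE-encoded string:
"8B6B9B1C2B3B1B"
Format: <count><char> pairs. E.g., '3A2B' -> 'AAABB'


Expanding each <count><char> pair:
  8B -> 'BBBBBBBB'
  6B -> 'BBBBBB'
  9B -> 'BBBBBBBBB'
  1C -> 'C'
  2B -> 'BB'
  3B -> 'BBB'
  1B -> 'B'

Decoded = BBBBBBBBBBBBBBBBBBBBBBBCBBBBBB


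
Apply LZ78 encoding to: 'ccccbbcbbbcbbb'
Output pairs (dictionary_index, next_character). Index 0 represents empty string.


LZ78 encoding steps:
Dictionary: {0: ''}
Step 1: w='' (idx 0), next='c' -> output (0, 'c'), add 'c' as idx 1
Step 2: w='c' (idx 1), next='c' -> output (1, 'c'), add 'cc' as idx 2
Step 3: w='c' (idx 1), next='b' -> output (1, 'b'), add 'cb' as idx 3
Step 4: w='' (idx 0), next='b' -> output (0, 'b'), add 'b' as idx 4
Step 5: w='cb' (idx 3), next='b' -> output (3, 'b'), add 'cbb' as idx 5
Step 6: w='b' (idx 4), next='c' -> output (4, 'c'), add 'bc' as idx 6
Step 7: w='b' (idx 4), next='b' -> output (4, 'b'), add 'bb' as idx 7
Step 8: w='b' (idx 4), end of input -> output (4, '')


Encoded: [(0, 'c'), (1, 'c'), (1, 'b'), (0, 'b'), (3, 'b'), (4, 'c'), (4, 'b'), (4, '')]


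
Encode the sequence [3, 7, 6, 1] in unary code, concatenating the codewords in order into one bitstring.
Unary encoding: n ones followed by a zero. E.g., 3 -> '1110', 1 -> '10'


Encode each number as n ones followed by a terminating 0:
  3 -> 1110 (4 bits)
  7 -> 11111110 (8 bits)
  6 -> 1111110 (7 bits)
  1 -> 10 (2 bits)
Total length = 4 + 8 + 7 + 2 = 21 bits.

Unary([3, 7, 6, 1]) = 111011111110111111010 (21 bits)


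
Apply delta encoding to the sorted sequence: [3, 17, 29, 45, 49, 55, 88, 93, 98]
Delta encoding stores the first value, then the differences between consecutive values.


First value: 3
Deltas:
  17 - 3 = 14
  29 - 17 = 12
  45 - 29 = 16
  49 - 45 = 4
  55 - 49 = 6
  88 - 55 = 33
  93 - 88 = 5
  98 - 93 = 5


Delta encoded: [3, 14, 12, 16, 4, 6, 33, 5, 5]


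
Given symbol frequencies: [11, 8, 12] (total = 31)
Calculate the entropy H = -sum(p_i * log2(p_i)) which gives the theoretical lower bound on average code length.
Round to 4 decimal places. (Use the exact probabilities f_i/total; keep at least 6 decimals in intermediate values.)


Per-symbol terms -p_i * log2(p_i) with p_i = f_i/31:
  p = 11/31 = 0.354839: log2(p) = -1.494765, -p*log2(p) = 0.530400
  p = 8/31 = 0.258065: log2(p) = -1.954196, -p*log2(p) = 0.504309
  p = 12/31 = 0.387097: log2(p) = -1.369234, -p*log2(p) = 0.530026
H = 0.530400 + 0.504309 + 0.530026 = 1.564735

H = 1.5647 bits/symbol


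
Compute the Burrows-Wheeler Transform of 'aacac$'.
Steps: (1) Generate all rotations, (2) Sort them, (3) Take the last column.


Rotations (sorted):
  0: $aacac -> last char: c
  1: aacac$ -> last char: $
  2: ac$aac -> last char: c
  3: acac$a -> last char: a
  4: c$aaca -> last char: a
  5: cac$aa -> last char: a


BWT = c$caaa


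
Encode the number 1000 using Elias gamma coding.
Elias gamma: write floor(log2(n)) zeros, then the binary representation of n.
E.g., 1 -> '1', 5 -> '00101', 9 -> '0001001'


num_bits = floor(log2(1000)) + 1 = 10
leading_zeros = num_bits - 1 = 9
binary(1000) = 1111101000

Elias gamma(1000) = '000000000' + '1111101000' = 0000000001111101000 (19 bits)


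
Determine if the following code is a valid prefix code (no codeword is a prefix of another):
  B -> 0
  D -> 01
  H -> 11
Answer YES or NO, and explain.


Checking each pair (does one codeword prefix another?):
  B='0' vs D='01': prefix -- VIOLATION

NO -- this is NOT a valid prefix code. B (0) is a prefix of D (01).


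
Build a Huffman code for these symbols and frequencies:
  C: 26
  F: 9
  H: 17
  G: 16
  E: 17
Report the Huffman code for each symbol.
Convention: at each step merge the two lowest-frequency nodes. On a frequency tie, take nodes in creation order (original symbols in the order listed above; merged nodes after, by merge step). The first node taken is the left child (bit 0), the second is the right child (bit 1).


Huffman tree construction:
Step 1: Merge F(9) + G(16) = 25
Step 2: Merge H(17) + E(17) = 34
Step 3: Merge (F+G)(25) + C(26) = 51
Step 4: Merge (H+E)(34) + ((F+G)+C)(51) = 85
Read each symbol's code off the tree from the root (left child = 0, right child = 1).

Codes:
  C: 11 (length 2)
  F: 100 (length 3)
  H: 00 (length 2)
  G: 101 (length 3)
  E: 01 (length 2)
Average code length: 195/85 = 2.2941 bits/symbol


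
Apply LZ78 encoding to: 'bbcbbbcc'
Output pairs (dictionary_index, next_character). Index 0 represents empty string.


LZ78 encoding steps:
Dictionary: {0: ''}
Step 1: w='' (idx 0), next='b' -> output (0, 'b'), add 'b' as idx 1
Step 2: w='b' (idx 1), next='c' -> output (1, 'c'), add 'bc' as idx 2
Step 3: w='b' (idx 1), next='b' -> output (1, 'b'), add 'bb' as idx 3
Step 4: w='bc' (idx 2), next='c' -> output (2, 'c'), add 'bcc' as idx 4


Encoded: [(0, 'b'), (1, 'c'), (1, 'b'), (2, 'c')]


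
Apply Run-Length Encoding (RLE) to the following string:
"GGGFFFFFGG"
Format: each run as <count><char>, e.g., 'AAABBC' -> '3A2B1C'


Scanning runs left to right:
  i=0: run of 'G' x 3 -> '3G'
  i=3: run of 'F' x 5 -> '5F'
  i=8: run of 'G' x 2 -> '2G'

RLE = 3G5F2G


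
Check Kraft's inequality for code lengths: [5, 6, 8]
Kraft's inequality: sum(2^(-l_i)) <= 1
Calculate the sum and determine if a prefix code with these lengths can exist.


Sum = 2^(-5) + 2^(-6) + 2^(-8)
    = 0.03125 + 0.015625 + 0.00390625
    = 13/256 = 0.05078125
Since 0.05078125 <= 1, Kraft's inequality IS satisfied.
A prefix code with these lengths CAN exist.

Kraft sum = 0.05078125. Satisfied.


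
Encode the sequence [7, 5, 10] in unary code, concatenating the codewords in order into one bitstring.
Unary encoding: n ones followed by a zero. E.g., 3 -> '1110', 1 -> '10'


Encode each number as n ones followed by a terminating 0:
  7 -> 11111110 (8 bits)
  5 -> 111110 (6 bits)
  10 -> 11111111110 (11 bits)
Total length = 8 + 6 + 11 = 25 bits.

Unary([7, 5, 10]) = 1111111011111011111111110 (25 bits)


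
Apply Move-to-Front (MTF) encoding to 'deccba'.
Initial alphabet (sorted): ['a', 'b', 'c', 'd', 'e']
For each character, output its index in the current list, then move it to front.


MTF encoding:
'd': index 3 in ['a', 'b', 'c', 'd', 'e'] -> ['d', 'a', 'b', 'c', 'e']
'e': index 4 in ['d', 'a', 'b', 'c', 'e'] -> ['e', 'd', 'a', 'b', 'c']
'c': index 4 in ['e', 'd', 'a', 'b', 'c'] -> ['c', 'e', 'd', 'a', 'b']
'c': index 0 in ['c', 'e', 'd', 'a', 'b'] -> ['c', 'e', 'd', 'a', 'b']
'b': index 4 in ['c', 'e', 'd', 'a', 'b'] -> ['b', 'c', 'e', 'd', 'a']
'a': index 4 in ['b', 'c', 'e', 'd', 'a'] -> ['a', 'b', 'c', 'e', 'd']


Output: [3, 4, 4, 0, 4, 4]


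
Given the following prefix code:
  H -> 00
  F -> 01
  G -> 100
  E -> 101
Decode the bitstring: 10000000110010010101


Decoding step by step:
Bits 100 -> G
Bits 00 -> H
Bits 00 -> H
Bits 01 -> F
Bits 100 -> G
Bits 100 -> G
Bits 101 -> E
Bits 01 -> F


Decoded message: GHHFGGEF


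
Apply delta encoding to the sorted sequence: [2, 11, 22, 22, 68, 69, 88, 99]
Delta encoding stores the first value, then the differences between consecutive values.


First value: 2
Deltas:
  11 - 2 = 9
  22 - 11 = 11
  22 - 22 = 0
  68 - 22 = 46
  69 - 68 = 1
  88 - 69 = 19
  99 - 88 = 11


Delta encoded: [2, 9, 11, 0, 46, 1, 19, 11]


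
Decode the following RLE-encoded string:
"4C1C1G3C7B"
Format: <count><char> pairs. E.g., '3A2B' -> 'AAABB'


Expanding each <count><char> pair:
  4C -> 'CCCC'
  1C -> 'C'
  1G -> 'G'
  3C -> 'CCC'
  7B -> 'BBBBBBB'

Decoded = CCCCCGCCCBBBBBBB


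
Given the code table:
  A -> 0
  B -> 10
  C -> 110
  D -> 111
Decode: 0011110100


Decoding:
0 -> A
0 -> A
111 -> D
10 -> B
10 -> B
0 -> A


Result: AADBBA


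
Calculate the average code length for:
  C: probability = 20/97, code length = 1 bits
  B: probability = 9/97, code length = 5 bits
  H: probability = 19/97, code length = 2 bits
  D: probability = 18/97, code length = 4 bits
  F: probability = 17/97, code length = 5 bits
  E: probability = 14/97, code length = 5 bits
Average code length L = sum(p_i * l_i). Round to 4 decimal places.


Weighted contributions p_i * l_i:
  C: (20/97) * 1 = 20/97
  B: (9/97) * 5 = 45/97
  H: (19/97) * 2 = 38/97
  D: (18/97) * 4 = 72/97
  F: (17/97) * 5 = 85/97
  E: (14/97) * 5 = 70/97
Sum = (20 + 45 + 38 + 72 + 85 + 70)/97 = 330/97

L = 330/97 = 3.4021 bits/symbol


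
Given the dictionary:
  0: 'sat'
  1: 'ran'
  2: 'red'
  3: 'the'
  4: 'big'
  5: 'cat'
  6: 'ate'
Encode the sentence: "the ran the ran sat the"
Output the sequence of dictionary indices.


Look up each word in the dictionary:
  'the' -> 3
  'ran' -> 1
  'the' -> 3
  'ran' -> 1
  'sat' -> 0
  'the' -> 3

Encoded: [3, 1, 3, 1, 0, 3]


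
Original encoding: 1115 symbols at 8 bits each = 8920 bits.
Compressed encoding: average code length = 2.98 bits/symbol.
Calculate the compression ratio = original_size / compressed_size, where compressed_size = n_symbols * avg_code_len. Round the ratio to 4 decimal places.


original_size = n_symbols * orig_bits = 1115 * 8 = 8920 bits
compressed_size = n_symbols * avg_code_len = 1115 * 2.98 = 3322.7 bits
ratio = original_size / compressed_size = 8920 / 3322.7 = 2.6846

Compression ratio = 2.6846


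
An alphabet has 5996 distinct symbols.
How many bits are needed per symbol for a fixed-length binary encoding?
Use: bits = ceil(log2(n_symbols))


log2(5996) = 12.5498
Bracket: 2^12 = 4096 < 5996 <= 2^13 = 8192
So ceil(log2(5996)) = 13

bits = ceil(log2(5996)) = ceil(12.5498) = 13 bits


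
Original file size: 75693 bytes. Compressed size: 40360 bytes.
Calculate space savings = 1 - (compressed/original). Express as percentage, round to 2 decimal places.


ratio = compressed/original = 40360/75693 = 0.533207
savings = 1 - ratio = 1 - 0.533207 = 0.466793
as a percentage: 0.466793 * 100 = 46.68%

Space savings = 1 - 40360/75693 = 46.68%


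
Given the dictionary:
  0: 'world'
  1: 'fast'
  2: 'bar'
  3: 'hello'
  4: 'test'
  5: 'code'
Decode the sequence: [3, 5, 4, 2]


Look up each index in the dictionary:
  3 -> 'hello'
  5 -> 'code'
  4 -> 'test'
  2 -> 'bar'

Decoded: "hello code test bar"


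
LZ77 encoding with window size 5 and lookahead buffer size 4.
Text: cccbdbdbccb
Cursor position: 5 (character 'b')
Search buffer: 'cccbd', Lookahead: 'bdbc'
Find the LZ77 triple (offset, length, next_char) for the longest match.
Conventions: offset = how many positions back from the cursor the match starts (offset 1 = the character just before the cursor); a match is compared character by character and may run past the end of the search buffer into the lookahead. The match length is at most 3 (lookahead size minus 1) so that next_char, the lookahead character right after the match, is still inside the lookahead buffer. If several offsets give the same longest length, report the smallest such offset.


Try each offset into the search buffer:
  offset=1 (pos 4, char 'd'): match length 0
  offset=2 (pos 3, char 'b'): match length 3
  offset=3 (pos 2, char 'c'): match length 0
  offset=4 (pos 1, char 'c'): match length 0
  offset=5 (pos 0, char 'c'): match length 0
Longest match has length 3 at offset 2.
next_char = character at position 5 + 3 = 8 -> 'c'

Best match: offset=2, length=3 (matching 'bdb' starting at position 3)
LZ77 triple: (2, 3, 'c')
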